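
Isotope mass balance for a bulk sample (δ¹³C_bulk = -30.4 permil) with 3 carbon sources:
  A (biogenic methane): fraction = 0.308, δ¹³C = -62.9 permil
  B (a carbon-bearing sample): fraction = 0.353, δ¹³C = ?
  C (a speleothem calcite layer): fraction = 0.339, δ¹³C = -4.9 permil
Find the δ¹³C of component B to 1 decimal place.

-26.5 permil

Isotope mass balance: δ_bulk = Σ fᵢ·δᵢ.
-30.4 = 0.308×(-62.9) + 0.353×δ_B + 0.339×(-4.9)
0.353·δ_B = -30.4 − (-21.034) = -9.366
δ_B = -9.366 / 0.353 = -26.53 permil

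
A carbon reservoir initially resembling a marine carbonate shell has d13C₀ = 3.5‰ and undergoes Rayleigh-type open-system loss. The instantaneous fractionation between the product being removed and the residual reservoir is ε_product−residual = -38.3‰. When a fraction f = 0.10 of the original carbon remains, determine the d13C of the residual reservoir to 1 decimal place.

Rayleigh residual: δ_res = (δ₀ + 1000)·f^(α−1) − 1000
α = ε/1000 + 1 = 0.96170, so α − 1 = -0.03830
f^(α−1) = 0.10^(-0.03830) = 1.092195
δ_res = (3.5 + 1000) × 1.092195 − 1000 = 1096.017 − 1000 = 96.02‰

96.0‰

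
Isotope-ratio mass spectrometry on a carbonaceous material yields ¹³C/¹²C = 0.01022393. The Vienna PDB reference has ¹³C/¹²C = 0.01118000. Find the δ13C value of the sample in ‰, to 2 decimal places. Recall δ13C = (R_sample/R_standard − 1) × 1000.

-85.52‰

δ13C = (R_sample / R_standard − 1) × 1000
R_sample / R_standard = 0.01022393 / 0.01118000 = 0.914484
δ13C = (0.914484 − 1) × 1000 = -85.516‰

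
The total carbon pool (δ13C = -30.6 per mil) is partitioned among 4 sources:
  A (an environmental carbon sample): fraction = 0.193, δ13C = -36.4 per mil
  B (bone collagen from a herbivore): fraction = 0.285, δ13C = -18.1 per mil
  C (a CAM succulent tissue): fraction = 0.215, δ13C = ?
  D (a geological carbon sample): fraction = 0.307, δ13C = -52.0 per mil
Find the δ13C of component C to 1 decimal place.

Isotope mass balance: δ_bulk = Σ fᵢ·δᵢ.
-30.6 = 0.193×(-36.4) + 0.285×(-18.1) + 0.215×δ_C + 0.307×(-52.0)
0.215·δ_C = -30.6 − (-28.148) = -2.452
δ_C = -2.452 / 0.215 = -11.41 per mil

-11.4 per mil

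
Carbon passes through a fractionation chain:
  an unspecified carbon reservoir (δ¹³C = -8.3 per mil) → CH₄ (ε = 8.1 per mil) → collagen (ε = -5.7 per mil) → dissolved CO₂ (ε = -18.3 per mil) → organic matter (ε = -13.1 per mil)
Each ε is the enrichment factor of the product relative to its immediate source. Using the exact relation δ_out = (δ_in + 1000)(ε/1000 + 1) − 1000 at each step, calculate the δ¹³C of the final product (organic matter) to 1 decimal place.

step 1: δ = (-8.30 + 1000)·(8.1/1000 + 1) − 1000 = -0.27 per mil
step 2: δ = (-0.27 + 1000)·(-5.7/1000 + 1) − 1000 = -5.97 per mil
step 3: δ = (-5.97 + 1000)·(-18.3/1000 + 1) − 1000 = -24.16 per mil
step 4: δ = (-24.16 + 1000)·(-13.1/1000 + 1) − 1000 = -36.94 per mil

-36.9 per mil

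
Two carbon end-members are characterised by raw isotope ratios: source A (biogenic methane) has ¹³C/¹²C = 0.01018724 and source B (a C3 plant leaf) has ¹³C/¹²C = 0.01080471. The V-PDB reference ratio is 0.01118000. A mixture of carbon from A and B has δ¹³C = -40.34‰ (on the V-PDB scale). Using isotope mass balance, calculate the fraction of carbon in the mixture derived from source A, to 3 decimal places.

0.123

δ_A = (0.01018724/0.01118000 − 1)×1000 = (0.911202 − 1)×1000 = -88.798‰
δ_B = (0.01080471/0.01118000 − 1)×1000 = (0.966432 − 1)×1000 = -33.568‰
f_A = (δ_mix − δ_B)/(δ_A − δ_B) = (-40.34 − (-33.568))/(-88.798 − (-33.568))
f_A = -6.772 / -55.230 = 0.1226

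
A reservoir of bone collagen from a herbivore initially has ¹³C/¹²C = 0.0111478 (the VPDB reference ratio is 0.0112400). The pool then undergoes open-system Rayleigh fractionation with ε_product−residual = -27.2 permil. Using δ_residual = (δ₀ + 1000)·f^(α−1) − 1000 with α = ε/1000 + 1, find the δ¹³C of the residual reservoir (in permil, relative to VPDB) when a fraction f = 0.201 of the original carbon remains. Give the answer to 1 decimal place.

36.0 permil

δ₀ = (0.0111478/0.0112400 − 1)×1000 = (0.991797 − 1)×1000 = -8.203 permil
α − 1 = ε/1000 = -0.0272
f^(α−1) = 0.201^(-0.0272) = 1.044607
δ_res = (-8.203 + 1000) × 1.044607 − 1000 = 1036.039 − 1000 = 36.04 permil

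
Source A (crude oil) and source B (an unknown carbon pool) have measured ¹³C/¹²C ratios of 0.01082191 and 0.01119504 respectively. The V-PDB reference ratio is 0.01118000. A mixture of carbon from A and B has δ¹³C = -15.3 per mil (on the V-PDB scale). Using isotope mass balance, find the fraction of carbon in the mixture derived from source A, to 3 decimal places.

δ_A = (0.01082191/0.01118000 − 1)×1000 = (0.967970 − 1)×1000 = -32.030 per mil
δ_B = (0.01119504/0.01118000 − 1)×1000 = (1.001345 − 1)×1000 = 1.345 per mil
f_A = (δ_mix − δ_B)/(δ_A − δ_B) = (-15.3 − (1.345))/(-32.030 − (1.345))
f_A = -16.645 / -33.375 = 0.4987

0.499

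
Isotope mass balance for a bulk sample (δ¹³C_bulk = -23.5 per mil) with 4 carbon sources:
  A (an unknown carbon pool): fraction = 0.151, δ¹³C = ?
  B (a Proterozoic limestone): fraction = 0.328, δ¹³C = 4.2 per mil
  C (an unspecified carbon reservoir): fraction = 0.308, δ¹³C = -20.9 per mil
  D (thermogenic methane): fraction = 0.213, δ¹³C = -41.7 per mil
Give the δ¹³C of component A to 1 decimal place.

-63.3 per mil

Isotope mass balance: δ_bulk = Σ fᵢ·δᵢ.
-23.5 = 0.151×δ_A + 0.328×(4.2) + 0.308×(-20.9) + 0.213×(-41.7)
0.151·δ_A = -23.5 − (-13.942) = -9.558
δ_A = -9.558 / 0.151 = -63.30 per mil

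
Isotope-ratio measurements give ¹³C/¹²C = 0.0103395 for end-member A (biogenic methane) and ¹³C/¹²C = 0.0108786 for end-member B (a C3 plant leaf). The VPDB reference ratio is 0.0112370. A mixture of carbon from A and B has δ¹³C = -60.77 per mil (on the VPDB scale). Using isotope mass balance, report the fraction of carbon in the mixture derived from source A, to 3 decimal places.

δ_A = (0.0103395/0.0112370 − 1)×1000 = (0.920130 − 1)×1000 = -79.870 per mil
δ_B = (0.0108786/0.0112370 − 1)×1000 = (0.968105 − 1)×1000 = -31.895 per mil
f_A = (δ_mix − δ_B)/(δ_A − δ_B) = (-60.77 − (-31.895))/(-79.870 − (-31.895))
f_A = -28.875 / -47.975 = 0.6019

0.602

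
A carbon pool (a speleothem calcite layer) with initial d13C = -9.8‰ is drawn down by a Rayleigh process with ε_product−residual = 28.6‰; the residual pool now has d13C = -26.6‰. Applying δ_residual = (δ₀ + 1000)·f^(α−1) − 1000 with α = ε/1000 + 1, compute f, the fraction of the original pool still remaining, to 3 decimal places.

0.550

α − 1 = ε/1000 = 0.0286
(δ_res + 1000)/(δ₀ + 1000) = (-26.6 + 1000)/(-9.8 + 1000) = 973.4/990.2 = 0.983034
f = 0.983034^(1/0.0286) = exp(ln(0.983034)/0.0286) = exp(-0.01711/0.0286)
f = exp(-0.5983) = 0.5497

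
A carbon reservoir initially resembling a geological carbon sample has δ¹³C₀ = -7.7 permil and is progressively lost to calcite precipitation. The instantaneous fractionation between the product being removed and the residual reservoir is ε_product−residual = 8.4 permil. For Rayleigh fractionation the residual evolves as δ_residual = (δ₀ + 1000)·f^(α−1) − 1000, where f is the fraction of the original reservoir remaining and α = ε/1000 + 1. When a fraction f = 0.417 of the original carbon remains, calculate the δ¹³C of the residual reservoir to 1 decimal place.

Rayleigh residual: δ_res = (δ₀ + 1000)·f^(α−1) − 1000
α = ε/1000 + 1 = 1.00840, so α − 1 = 0.00840
f^(α−1) = 0.417^(0.00840) = 0.992680
δ_res = (-7.7 + 1000) × 0.992680 − 1000 = 985.036 − 1000 = -14.96 permil

-15.0 permil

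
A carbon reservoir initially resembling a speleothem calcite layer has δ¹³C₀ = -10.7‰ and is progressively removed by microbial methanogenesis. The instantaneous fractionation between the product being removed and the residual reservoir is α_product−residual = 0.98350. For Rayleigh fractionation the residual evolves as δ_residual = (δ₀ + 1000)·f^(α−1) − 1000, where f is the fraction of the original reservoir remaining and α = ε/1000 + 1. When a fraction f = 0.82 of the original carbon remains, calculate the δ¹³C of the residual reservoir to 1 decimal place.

Rayleigh residual: δ_res = (δ₀ + 1000)·f^(α−1) − 1000
α − 1 = -0.01650
f^(α−1) = 0.82^(-0.01650) = 1.003280
δ_res = (-10.7 + 1000) × 1.003280 − 1000 = 992.545 − 1000 = -7.46‰

-7.5‰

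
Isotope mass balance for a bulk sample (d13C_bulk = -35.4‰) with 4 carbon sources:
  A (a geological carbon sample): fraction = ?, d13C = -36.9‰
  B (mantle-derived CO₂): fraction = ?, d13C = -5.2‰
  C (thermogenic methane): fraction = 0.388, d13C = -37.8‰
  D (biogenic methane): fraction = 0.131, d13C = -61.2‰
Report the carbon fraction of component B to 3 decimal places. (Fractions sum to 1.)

0.159

Let f_B and f_A be the unknown fractions; fractions sum to 1 so f_B + f_A = 0.481.
Mass balance: Σ fᵢ·δᵢ = δ_bulk ⇒ f_B·(-5.2) + f_A·(-36.9) = -35.4 − (-22.684) = -12.716
Substitute f_A = 0.481 − f_B:
f_B·(-5.2 − -36.9) = -12.716 − 0.481×(-36.9) = 5.032
f_B = 5.032 / 31.7 = 0.1588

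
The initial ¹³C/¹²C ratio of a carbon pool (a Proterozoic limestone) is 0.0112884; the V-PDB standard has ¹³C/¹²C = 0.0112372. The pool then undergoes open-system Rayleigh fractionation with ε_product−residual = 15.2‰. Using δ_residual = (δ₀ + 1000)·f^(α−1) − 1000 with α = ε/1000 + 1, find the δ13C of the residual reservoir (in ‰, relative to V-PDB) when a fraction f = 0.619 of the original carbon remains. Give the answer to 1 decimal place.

δ₀ = (0.0112884/0.0112372 − 1)×1000 = (1.004556 − 1)×1000 = 4.556‰
α − 1 = ε/1000 = 0.0152
f^(α−1) = 0.619^(0.0152) = 0.992736
δ_res = (4.556 + 1000) × 0.992736 − 1000 = 997.259 − 1000 = -2.74‰

-2.7‰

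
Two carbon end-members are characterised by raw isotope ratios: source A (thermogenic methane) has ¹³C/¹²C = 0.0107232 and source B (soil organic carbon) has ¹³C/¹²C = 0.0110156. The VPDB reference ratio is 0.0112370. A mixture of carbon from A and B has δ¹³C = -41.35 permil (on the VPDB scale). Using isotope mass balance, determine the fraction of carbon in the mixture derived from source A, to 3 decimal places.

0.832

δ_A = (0.0107232/0.0112370 − 1)×1000 = (0.954276 − 1)×1000 = -45.724 permil
δ_B = (0.0110156/0.0112370 − 1)×1000 = (0.980297 − 1)×1000 = -19.703 permil
f_A = (δ_mix − δ_B)/(δ_A − δ_B) = (-41.35 − (-19.703))/(-45.724 − (-19.703))
f_A = -21.647 / -26.021 = 0.8319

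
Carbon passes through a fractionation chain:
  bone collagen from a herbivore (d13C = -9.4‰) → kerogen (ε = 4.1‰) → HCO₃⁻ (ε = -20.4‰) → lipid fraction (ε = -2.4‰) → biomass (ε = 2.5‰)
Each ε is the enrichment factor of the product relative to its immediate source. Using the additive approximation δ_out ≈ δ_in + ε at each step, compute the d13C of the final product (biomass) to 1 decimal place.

-25.6‰

step 1: δ ≈ -9.4 + (4.1) = -5.3‰
step 2: δ ≈ -5.3 + (-20.4) = -25.7‰
step 3: δ ≈ -25.7 + (-2.4) = -28.1‰
step 4: δ ≈ -28.1 + (2.5) = -25.6‰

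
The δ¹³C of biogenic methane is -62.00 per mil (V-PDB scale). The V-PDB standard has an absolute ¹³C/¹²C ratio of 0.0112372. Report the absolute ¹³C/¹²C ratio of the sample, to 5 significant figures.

R_sample = R_standard × (δ¹³C/1000 + 1)
R_sample = 0.0112372 × (-62.00/1000 + 1) = 0.0112372 × 0.938000
R_sample = 0.0105405

0.010540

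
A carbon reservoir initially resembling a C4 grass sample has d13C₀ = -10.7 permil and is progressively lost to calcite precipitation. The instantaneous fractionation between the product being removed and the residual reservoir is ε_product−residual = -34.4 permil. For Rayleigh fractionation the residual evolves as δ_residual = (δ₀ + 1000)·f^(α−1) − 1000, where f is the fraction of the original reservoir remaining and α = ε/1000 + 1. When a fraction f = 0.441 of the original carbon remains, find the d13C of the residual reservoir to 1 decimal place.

Rayleigh residual: δ_res = (δ₀ + 1000)·f^(α−1) − 1000
α = ε/1000 + 1 = 0.96560, so α − 1 = -0.03440
f^(α−1) = 0.441^(-0.03440) = 1.028564
δ_res = (-10.7 + 1000) × 1.028564 − 1000 = 1017.558 − 1000 = 17.56 permil

17.6 permil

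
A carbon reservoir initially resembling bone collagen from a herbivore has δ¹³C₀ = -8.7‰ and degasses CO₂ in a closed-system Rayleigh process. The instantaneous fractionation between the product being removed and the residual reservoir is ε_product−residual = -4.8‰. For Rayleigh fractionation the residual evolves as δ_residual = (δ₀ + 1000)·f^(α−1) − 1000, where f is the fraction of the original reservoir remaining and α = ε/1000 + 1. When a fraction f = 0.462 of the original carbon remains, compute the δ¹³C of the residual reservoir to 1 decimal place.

Rayleigh residual: δ_res = (δ₀ + 1000)·f^(α−1) − 1000
α = ε/1000 + 1 = 0.99520, so α − 1 = -0.00480
f^(α−1) = 0.462^(-0.00480) = 1.003713
δ_res = (-8.7 + 1000) × 1.003713 − 1000 = 994.981 − 1000 = -5.02‰

-5.0‰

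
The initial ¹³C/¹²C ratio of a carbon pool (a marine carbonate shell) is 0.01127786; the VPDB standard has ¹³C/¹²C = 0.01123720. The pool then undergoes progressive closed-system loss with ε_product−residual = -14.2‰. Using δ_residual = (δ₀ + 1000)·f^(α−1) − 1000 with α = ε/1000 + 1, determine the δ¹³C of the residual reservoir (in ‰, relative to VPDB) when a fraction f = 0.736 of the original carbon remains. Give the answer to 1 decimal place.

8.0‰

δ₀ = (0.01127786/0.01123720 − 1)×1000 = (1.003618 − 1)×1000 = 3.618‰
α − 1 = ε/1000 = -0.0142
f^(α−1) = 0.736^(-0.0142) = 1.004362
δ_res = (3.618 + 1000) × 1.004362 − 1000 = 1007.996 − 1000 = 8.00‰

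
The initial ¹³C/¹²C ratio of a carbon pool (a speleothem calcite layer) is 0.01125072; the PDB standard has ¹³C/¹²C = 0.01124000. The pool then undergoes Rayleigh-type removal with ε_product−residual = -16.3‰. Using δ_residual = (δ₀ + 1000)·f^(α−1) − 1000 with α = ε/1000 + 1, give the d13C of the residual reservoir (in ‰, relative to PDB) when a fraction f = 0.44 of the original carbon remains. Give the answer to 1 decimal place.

δ₀ = (0.01125072/0.01124000 − 1)×1000 = (1.000954 − 1)×1000 = 0.954‰
α − 1 = ε/1000 = -0.0163
f^(α−1) = 0.44^(-0.0163) = 1.013472
δ_res = (0.954 + 1000) × 1.013472 − 1000 = 1014.439 − 1000 = 14.44‰

14.4‰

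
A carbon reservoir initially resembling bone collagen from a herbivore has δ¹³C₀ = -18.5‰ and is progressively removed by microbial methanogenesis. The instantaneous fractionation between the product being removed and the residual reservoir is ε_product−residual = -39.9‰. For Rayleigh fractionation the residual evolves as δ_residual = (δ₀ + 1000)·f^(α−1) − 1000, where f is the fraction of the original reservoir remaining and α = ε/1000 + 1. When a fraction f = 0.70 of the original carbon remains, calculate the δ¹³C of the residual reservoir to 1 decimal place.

Rayleigh residual: δ_res = (δ₀ + 1000)·f^(α−1) − 1000
α = ε/1000 + 1 = 0.96010, so α − 1 = -0.03990
f^(α−1) = 0.70^(-0.03990) = 1.014333
δ_res = (-18.5 + 1000) × 1.014333 − 1000 = 995.568 − 1000 = -4.43‰

-4.4‰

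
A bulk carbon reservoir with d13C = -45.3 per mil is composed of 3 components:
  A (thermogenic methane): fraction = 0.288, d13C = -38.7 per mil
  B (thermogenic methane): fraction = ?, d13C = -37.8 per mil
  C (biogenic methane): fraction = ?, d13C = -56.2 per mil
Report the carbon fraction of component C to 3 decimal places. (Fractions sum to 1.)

0.394

Let f_C and f_B be the unknown fractions; fractions sum to 1 so f_C + f_B = 0.712.
Mass balance: Σ fᵢ·δᵢ = δ_bulk ⇒ f_C·(-56.2) + f_B·(-37.8) = -45.3 − (-11.146) = -34.154
Substitute f_B = 0.712 − f_C:
f_C·(-56.2 − -37.8) = -34.154 − 0.712×(-37.8) = -7.241
f_C = -7.241 / -18.4 = 0.3935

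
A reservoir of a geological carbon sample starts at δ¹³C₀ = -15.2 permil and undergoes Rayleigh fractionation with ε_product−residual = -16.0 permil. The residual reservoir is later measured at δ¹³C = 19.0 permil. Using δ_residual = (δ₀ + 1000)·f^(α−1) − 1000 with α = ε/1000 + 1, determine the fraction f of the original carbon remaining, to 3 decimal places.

α − 1 = ε/1000 = -0.0160
(δ_res + 1000)/(δ₀ + 1000) = (19.0 + 1000)/(-15.2 + 1000) = 1019.0/984.8 = 1.034728
f = 1.034728^(1/-0.0160) = exp(ln(1.034728)/-0.0160) = exp(0.03414/-0.0160)
f = exp(-2.1337) = 0.1184

0.118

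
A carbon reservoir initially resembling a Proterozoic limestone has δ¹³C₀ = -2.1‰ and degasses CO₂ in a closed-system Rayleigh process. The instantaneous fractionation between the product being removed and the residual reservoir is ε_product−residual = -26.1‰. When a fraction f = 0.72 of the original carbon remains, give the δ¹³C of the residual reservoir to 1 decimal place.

6.5‰

Rayleigh residual: δ_res = (δ₀ + 1000)·f^(α−1) − 1000
α = ε/1000 + 1 = 0.97390, so α − 1 = -0.02610
f^(α−1) = 0.72^(-0.02610) = 1.008611
δ_res = (-2.1 + 1000) × 1.008611 − 1000 = 1006.493 − 1000 = 6.49‰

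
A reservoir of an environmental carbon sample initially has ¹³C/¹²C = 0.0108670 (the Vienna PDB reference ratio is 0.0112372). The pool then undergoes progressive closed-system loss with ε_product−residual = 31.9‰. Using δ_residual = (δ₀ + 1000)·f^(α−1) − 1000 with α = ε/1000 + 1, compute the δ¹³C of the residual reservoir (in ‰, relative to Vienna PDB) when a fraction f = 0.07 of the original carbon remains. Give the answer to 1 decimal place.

δ₀ = (0.0108670/0.0112372 − 1)×1000 = (0.967056 − 1)×1000 = -32.944‰
α − 1 = ε/1000 = 0.0319
f^(α−1) = 0.07^(0.0319) = 0.918668
δ_res = (-32.944 + 1000) × 0.918668 − 1000 = 888.403 − 1000 = -111.60‰

-111.6‰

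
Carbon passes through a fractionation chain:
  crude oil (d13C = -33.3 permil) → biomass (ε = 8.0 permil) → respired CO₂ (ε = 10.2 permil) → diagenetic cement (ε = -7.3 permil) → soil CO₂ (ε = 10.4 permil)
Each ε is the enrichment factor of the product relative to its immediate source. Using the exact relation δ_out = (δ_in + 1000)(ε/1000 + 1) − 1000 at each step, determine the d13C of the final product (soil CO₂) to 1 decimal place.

step 1: δ = (-33.30 + 1000)·(8.0/1000 + 1) − 1000 = -25.57 permil
step 2: δ = (-25.57 + 1000)·(10.2/1000 + 1) − 1000 = -15.63 permil
step 3: δ = (-15.63 + 1000)·(-7.3/1000 + 1) − 1000 = -22.81 permil
step 4: δ = (-22.81 + 1000)·(10.4/1000 + 1) − 1000 = -12.65 permil

-12.7 permil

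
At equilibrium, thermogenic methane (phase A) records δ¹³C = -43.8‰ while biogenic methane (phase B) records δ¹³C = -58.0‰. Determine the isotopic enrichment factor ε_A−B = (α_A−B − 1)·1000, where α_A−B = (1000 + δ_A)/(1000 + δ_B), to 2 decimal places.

α_A−B = (1000 + -43.8) / (1000 + -58.0) = 956.2 / 942.0 = 1.015074
ε_A−B = (1.015074 − 1) × 1000 = 15.074‰
(The approximation ε ≈ δ_A − δ_B would give 14.2‰.)

15.07‰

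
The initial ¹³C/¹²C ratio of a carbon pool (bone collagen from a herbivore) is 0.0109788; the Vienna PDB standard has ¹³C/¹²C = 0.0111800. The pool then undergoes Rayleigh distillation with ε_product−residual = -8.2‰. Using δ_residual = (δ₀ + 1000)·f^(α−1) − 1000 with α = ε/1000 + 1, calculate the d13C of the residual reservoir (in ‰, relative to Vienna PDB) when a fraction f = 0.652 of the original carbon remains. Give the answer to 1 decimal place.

δ₀ = (0.0109788/0.0111800 − 1)×1000 = (0.982004 − 1)×1000 = -17.996‰
α − 1 = ε/1000 = -0.0082
f^(α−1) = 0.652^(-0.0082) = 1.003513
δ_res = (-17.996 + 1000) × 1.003513 − 1000 = 985.454 − 1000 = -14.55‰

-14.5‰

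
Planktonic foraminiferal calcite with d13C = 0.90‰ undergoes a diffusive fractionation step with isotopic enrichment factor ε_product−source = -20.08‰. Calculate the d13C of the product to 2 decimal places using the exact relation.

Exactly, δ_product = (δ_source + 1000)·(ε/1000 + 1) − 1000.
δ_product = (0.90 + 1000) × (-20.08/1000 + 1) − 1000
δ_product = -19.198‰

-19.20‰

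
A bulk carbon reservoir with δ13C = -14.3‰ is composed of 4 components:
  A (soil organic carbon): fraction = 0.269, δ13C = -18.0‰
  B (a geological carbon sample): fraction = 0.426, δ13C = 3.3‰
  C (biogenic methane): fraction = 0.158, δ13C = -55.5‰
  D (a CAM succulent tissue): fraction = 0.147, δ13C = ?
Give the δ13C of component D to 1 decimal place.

Isotope mass balance: δ_bulk = Σ fᵢ·δᵢ.
-14.3 = 0.269×(-18.0) + 0.426×(3.3) + 0.158×(-55.5) + 0.147×δ_D
0.147·δ_D = -14.3 − (-12.205) = -2.095
δ_D = -2.095 / 0.147 = -14.25‰

-14.3‰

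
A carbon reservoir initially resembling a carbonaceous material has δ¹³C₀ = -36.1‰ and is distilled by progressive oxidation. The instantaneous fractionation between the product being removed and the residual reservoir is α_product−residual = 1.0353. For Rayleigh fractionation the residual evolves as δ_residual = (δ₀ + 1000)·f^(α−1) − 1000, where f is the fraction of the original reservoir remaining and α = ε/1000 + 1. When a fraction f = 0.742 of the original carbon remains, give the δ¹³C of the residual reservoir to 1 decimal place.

Rayleigh residual: δ_res = (δ₀ + 1000)·f^(α−1) − 1000
α − 1 = 0.03530
f^(α−1) = 0.742^(0.03530) = 0.989522
δ_res = (-36.1 + 1000) × 0.989522 − 1000 = 953.800 − 1000 = -46.20‰

-46.2‰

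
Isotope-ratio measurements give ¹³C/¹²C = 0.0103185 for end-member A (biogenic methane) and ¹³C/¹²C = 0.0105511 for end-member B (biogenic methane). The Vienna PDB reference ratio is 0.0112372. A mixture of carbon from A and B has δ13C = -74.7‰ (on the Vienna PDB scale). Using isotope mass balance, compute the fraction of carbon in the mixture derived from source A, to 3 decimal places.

0.659

δ_A = (0.0103185/0.0112372 − 1)×1000 = (0.918245 − 1)×1000 = -81.755‰
δ_B = (0.0105511/0.0112372 − 1)×1000 = (0.938944 − 1)×1000 = -61.056‰
f_A = (δ_mix − δ_B)/(δ_A − δ_B) = (-74.7 − (-61.056))/(-81.755 − (-61.056))
f_A = -13.644 / -20.699 = 0.6592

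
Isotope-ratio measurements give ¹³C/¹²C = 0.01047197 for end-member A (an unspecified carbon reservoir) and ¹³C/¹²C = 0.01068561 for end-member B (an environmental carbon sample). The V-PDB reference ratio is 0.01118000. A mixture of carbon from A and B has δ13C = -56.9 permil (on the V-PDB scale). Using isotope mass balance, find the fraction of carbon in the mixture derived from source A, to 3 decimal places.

0.664

δ_A = (0.01047197/0.01118000 − 1)×1000 = (0.936670 − 1)×1000 = -63.330 permil
δ_B = (0.01068561/0.01118000 − 1)×1000 = (0.955779 − 1)×1000 = -44.221 permil
f_A = (δ_mix − δ_B)/(δ_A − δ_B) = (-56.9 − (-44.221))/(-63.330 − (-44.221))
f_A = -12.679 / -19.109 = 0.6635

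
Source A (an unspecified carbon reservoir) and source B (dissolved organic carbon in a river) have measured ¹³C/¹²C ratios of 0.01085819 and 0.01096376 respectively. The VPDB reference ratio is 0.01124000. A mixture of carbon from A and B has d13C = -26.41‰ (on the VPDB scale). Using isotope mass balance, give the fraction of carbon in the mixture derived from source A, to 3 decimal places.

δ_A = (0.01085819/0.01124000 − 1)×1000 = (0.966031 − 1)×1000 = -33.969‰
δ_B = (0.01096376/0.01124000 − 1)×1000 = (0.975423 − 1)×1000 = -24.577‰
f_A = (δ_mix − δ_B)/(δ_A − δ_B) = (-26.41 − (-24.577))/(-33.969 − (-24.577))
f_A = -1.833 / -9.392 = 0.1952

0.195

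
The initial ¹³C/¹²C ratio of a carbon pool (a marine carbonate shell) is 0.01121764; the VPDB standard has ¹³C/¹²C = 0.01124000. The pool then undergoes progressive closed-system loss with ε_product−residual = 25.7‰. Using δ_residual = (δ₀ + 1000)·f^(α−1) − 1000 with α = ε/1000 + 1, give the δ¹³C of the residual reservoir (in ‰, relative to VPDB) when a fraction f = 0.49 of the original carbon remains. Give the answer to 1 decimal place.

δ₀ = (0.01121764/0.01124000 − 1)×1000 = (0.998011 − 1)×1000 = -1.989‰
α − 1 = ε/1000 = 0.0257
f^(α−1) = 0.49^(0.0257) = 0.981834
δ_res = (-1.989 + 1000) × 0.981834 − 1000 = 979.881 − 1000 = -20.12‰

-20.1‰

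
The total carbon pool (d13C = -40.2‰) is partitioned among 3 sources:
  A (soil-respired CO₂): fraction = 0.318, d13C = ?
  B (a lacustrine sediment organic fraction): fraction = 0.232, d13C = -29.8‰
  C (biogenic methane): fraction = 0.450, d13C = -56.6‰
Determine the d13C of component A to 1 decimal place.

-24.6‰

Isotope mass balance: δ_bulk = Σ fᵢ·δᵢ.
-40.2 = 0.318×δ_A + 0.232×(-29.8) + 0.450×(-56.6)
0.318·δ_A = -40.2 − (-32.384) = -7.816
δ_A = -7.816 / 0.318 = -24.58‰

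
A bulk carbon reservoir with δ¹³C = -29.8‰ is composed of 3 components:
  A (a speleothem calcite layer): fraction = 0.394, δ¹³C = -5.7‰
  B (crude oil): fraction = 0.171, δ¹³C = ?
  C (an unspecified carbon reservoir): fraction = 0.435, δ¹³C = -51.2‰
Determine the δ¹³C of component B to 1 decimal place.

Isotope mass balance: δ_bulk = Σ fᵢ·δᵢ.
-29.8 = 0.394×(-5.7) + 0.171×δ_B + 0.435×(-51.2)
0.171·δ_B = -29.8 − (-24.518) = -5.282
δ_B = -5.282 / 0.171 = -30.89‰

-30.9‰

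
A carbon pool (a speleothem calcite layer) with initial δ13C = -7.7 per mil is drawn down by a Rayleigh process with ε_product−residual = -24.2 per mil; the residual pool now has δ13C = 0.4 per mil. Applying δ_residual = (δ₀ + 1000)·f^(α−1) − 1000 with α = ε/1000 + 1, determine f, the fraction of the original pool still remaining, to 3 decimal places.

α − 1 = ε/1000 = -0.0242
(δ_res + 1000)/(δ₀ + 1000) = (0.4 + 1000)/(-7.7 + 1000) = 1000.4/992.3 = 1.008163
f = 1.008163^(1/-0.0242) = exp(ln(1.008163)/-0.0242) = exp(0.00813/-0.0242)
f = exp(-0.3359) = 0.7147

0.715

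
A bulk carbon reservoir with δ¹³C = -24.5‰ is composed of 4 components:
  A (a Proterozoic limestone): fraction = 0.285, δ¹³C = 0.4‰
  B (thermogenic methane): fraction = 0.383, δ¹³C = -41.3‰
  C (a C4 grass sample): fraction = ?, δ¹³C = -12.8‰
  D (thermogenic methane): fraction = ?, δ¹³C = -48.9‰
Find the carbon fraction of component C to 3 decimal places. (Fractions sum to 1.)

Let f_C and f_D be the unknown fractions; fractions sum to 1 so f_C + f_D = 0.332.
Mass balance: Σ fᵢ·δᵢ = δ_bulk ⇒ f_C·(-12.8) + f_D·(-48.9) = -24.5 − (-15.704) = -8.796
Substitute f_D = 0.332 − f_C:
f_C·(-12.8 − -48.9) = -8.796 − 0.332×(-48.9) = 7.439
f_C = 7.439 / 36.1 = 0.2061

0.206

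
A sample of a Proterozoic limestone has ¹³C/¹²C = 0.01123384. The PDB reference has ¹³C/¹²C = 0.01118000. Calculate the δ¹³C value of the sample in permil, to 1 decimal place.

δ¹³C = (R_sample / R_standard − 1) × 1000
R_sample / R_standard = 0.01123384 / 0.01118000 = 1.004816
δ¹³C = (1.004816 − 1) × 1000 = 4.82 permil

4.8 permil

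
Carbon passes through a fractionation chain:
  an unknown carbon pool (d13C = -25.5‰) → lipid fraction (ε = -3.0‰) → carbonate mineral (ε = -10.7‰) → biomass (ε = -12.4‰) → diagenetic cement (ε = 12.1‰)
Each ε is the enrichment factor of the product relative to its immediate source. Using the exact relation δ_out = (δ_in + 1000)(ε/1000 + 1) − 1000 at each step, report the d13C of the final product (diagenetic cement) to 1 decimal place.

step 1: δ = (-25.50 + 1000)·(-3.0/1000 + 1) − 1000 = -28.42‰
step 2: δ = (-28.42 + 1000)·(-10.7/1000 + 1) − 1000 = -38.82‰
step 3: δ = (-38.82 + 1000)·(-12.4/1000 + 1) − 1000 = -50.74‰
step 4: δ = (-50.74 + 1000)·(12.1/1000 + 1) − 1000 = -39.25‰

-39.3‰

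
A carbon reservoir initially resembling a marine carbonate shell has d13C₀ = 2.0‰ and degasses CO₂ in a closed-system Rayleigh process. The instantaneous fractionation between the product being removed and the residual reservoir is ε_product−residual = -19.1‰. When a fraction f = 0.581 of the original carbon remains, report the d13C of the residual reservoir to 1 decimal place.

Rayleigh residual: δ_res = (δ₀ + 1000)·f^(α−1) − 1000
α = ε/1000 + 1 = 0.98090, so α − 1 = -0.01910
f^(α−1) = 0.581^(-0.01910) = 1.010425
δ_res = (2.0 + 1000) × 1.010425 − 1000 = 1012.446 − 1000 = 12.45‰

12.4‰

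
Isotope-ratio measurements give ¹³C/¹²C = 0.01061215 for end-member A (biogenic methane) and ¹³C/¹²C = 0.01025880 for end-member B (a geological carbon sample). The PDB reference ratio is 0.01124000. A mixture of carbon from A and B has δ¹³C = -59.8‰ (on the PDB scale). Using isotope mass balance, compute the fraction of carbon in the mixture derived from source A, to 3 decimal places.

0.875

δ_A = (0.01061215/0.01124000 − 1)×1000 = (0.944141 − 1)×1000 = -55.859‰
δ_B = (0.01025880/0.01124000 − 1)×1000 = (0.912705 − 1)×1000 = -87.295‰
f_A = (δ_mix − δ_B)/(δ_A − δ_B) = (-59.8 − (-87.295))/(-55.859 − (-87.295))
f_A = 27.495 / 31.437 = 0.8746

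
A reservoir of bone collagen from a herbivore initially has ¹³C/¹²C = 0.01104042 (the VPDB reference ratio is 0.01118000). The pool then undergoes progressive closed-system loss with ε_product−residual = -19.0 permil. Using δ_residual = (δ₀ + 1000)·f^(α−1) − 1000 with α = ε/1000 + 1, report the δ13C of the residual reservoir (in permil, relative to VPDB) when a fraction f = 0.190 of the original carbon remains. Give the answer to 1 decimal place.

19.2 permil

δ₀ = (0.01104042/0.01118000 − 1)×1000 = (0.987515 − 1)×1000 = -12.485 permil
α − 1 = ε/1000 = -0.0190
f^(α−1) = 0.190^(-0.0190) = 1.032057
δ_res = (-12.485 + 1000) × 1.032057 − 1000 = 1019.172 − 1000 = 19.17 permil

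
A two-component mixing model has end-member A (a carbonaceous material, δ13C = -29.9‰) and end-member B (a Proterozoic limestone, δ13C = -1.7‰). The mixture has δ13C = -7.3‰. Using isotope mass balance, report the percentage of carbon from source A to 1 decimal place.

19.9%

δ_mix = f_A·δ_A + (1 − f_A)·δ_B  ⇒  f_A = (δ_mix − δ_B)/(δ_A − δ_B)
f_A = (-7.3 − (-1.7)) / (-29.9 − (-1.7))
f_A = -5.6 / -28.2 = 0.1986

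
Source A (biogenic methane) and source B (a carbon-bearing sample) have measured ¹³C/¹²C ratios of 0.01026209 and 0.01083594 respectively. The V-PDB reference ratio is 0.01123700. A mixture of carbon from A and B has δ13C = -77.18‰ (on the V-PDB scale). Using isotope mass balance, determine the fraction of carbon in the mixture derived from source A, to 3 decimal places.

0.812

δ_A = (0.01026209/0.01123700 − 1)×1000 = (0.913241 − 1)×1000 = -86.759‰
δ_B = (0.01083594/0.01123700 − 1)×1000 = (0.964309 − 1)×1000 = -35.691‰
f_A = (δ_mix − δ_B)/(δ_A − δ_B) = (-77.18 − (-35.691))/(-86.759 − (-35.691))
f_A = -41.489 / -51.068 = 0.8124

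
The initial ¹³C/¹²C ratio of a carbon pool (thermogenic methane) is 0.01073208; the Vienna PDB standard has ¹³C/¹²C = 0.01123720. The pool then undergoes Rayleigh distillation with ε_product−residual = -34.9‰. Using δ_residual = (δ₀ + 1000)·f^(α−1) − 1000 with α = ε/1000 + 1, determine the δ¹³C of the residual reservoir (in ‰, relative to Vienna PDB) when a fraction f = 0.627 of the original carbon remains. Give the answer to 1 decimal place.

δ₀ = (0.01073208/0.01123720 − 1)×1000 = (0.955049 − 1)×1000 = -44.951‰
α − 1 = ε/1000 = -0.0349
f^(α−1) = 0.627^(-0.0349) = 1.016425
δ_res = (-44.951 + 1000) × 1.016425 − 1000 = 970.736 − 1000 = -29.26‰

-29.3‰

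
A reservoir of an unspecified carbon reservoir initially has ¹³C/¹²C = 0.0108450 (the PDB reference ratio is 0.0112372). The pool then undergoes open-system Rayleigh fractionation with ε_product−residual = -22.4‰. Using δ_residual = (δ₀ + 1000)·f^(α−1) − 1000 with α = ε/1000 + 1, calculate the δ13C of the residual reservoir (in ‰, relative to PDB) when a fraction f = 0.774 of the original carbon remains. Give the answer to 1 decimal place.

-29.3‰

δ₀ = (0.0108450/0.0112372 − 1)×1000 = (0.965098 − 1)×1000 = -34.902‰
α − 1 = ε/1000 = -0.0224
f^(α−1) = 0.774^(-0.0224) = 1.005755
δ_res = (-34.902 + 1000) × 1.005755 − 1000 = 970.652 − 1000 = -29.35‰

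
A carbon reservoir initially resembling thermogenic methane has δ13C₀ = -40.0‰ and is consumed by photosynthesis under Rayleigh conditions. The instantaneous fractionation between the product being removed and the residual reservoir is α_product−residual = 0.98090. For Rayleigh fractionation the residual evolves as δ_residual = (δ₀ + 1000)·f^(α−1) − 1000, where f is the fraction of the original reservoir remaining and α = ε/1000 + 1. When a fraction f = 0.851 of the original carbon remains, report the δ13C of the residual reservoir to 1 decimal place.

-37.0‰

Rayleigh residual: δ_res = (δ₀ + 1000)·f^(α−1) − 1000
α − 1 = -0.01910
f^(α−1) = 0.851^(-0.01910) = 1.003086
δ_res = (-40.0 + 1000) × 1.003086 − 1000 = 962.963 − 1000 = -37.04‰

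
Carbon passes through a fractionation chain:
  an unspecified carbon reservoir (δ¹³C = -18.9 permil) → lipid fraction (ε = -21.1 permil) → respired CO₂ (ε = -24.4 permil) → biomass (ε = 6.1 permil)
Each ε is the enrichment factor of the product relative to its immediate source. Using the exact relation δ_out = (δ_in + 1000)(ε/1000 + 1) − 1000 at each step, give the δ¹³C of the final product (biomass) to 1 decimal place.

step 1: δ = (-18.90 + 1000)·(-21.1/1000 + 1) − 1000 = -39.60 permil
step 2: δ = (-39.60 + 1000)·(-24.4/1000 + 1) − 1000 = -63.03 permil
step 3: δ = (-63.03 + 1000)·(6.1/1000 + 1) − 1000 = -57.32 permil

-57.3 permil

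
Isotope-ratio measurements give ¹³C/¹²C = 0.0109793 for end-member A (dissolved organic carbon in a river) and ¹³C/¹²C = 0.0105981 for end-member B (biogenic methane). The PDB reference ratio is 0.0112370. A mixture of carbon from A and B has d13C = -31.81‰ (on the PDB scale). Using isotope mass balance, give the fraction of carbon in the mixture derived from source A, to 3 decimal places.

0.738

δ_A = (0.0109793/0.0112370 − 1)×1000 = (0.977067 − 1)×1000 = -22.933‰
δ_B = (0.0105981/0.0112370 − 1)×1000 = (0.943143 − 1)×1000 = -56.857‰
f_A = (δ_mix − δ_B)/(δ_A − δ_B) = (-31.81 − (-56.857))/(-22.933 − (-56.857))
f_A = 25.047 / 33.924 = 0.7383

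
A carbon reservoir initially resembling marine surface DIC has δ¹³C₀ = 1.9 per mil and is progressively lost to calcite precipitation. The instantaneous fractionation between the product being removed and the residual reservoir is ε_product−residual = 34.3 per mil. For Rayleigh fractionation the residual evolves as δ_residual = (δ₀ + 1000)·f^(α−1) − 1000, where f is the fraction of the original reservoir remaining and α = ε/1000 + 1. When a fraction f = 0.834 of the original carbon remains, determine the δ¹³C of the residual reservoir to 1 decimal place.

Rayleigh residual: δ_res = (δ₀ + 1000)·f^(α−1) − 1000
α = ε/1000 + 1 = 1.03430, so α − 1 = 0.03430
f^(α−1) = 0.834^(0.03430) = 0.993793
δ_res = (1.9 + 1000) × 0.993793 − 1000 = 995.681 − 1000 = -4.32 per mil

-4.3 per mil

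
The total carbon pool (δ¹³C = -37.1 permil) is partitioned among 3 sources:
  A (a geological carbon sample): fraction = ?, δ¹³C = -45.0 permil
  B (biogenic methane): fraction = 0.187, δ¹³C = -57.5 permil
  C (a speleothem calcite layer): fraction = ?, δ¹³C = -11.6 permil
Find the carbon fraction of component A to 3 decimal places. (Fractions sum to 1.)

Let f_A and f_C be the unknown fractions; fractions sum to 1 so f_A + f_C = 0.813.
Mass balance: Σ fᵢ·δᵢ = δ_bulk ⇒ f_A·(-45.0) + f_C·(-11.6) = -37.1 − (-10.752) = -26.348
Substitute f_C = 0.813 − f_A:
f_A·(-45.0 − -11.6) = -26.348 − 0.813×(-11.6) = -16.917
f_A = -16.917 / -33.4 = 0.5065

0.506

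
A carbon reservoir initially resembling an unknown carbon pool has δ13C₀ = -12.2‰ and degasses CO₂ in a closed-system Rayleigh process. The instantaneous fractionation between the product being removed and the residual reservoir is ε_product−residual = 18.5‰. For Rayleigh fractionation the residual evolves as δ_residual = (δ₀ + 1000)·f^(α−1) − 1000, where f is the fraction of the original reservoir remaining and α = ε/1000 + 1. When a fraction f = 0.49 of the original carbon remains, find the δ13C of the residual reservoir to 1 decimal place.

Rayleigh residual: δ_res = (δ₀ + 1000)·f^(α−1) − 1000
α = ε/1000 + 1 = 1.01850, so α − 1 = 0.01850
f^(α−1) = 0.49^(0.01850) = 0.986890
δ_res = (-12.2 + 1000) × 0.986890 − 1000 = 974.850 − 1000 = -25.15‰

-25.2‰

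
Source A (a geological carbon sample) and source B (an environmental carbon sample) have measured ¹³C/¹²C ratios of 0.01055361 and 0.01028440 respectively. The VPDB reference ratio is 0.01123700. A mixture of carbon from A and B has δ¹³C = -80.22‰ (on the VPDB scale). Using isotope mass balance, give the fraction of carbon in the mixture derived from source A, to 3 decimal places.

0.190

δ_A = (0.01055361/0.01123700 − 1)×1000 = (0.939184 − 1)×1000 = -60.816‰
δ_B = (0.01028440/0.01123700 − 1)×1000 = (0.915226 − 1)×1000 = -84.774‰
f_A = (δ_mix − δ_B)/(δ_A − δ_B) = (-80.22 − (-84.774))/(-60.816 − (-84.774))
f_A = 4.554 / 23.957 = 0.1901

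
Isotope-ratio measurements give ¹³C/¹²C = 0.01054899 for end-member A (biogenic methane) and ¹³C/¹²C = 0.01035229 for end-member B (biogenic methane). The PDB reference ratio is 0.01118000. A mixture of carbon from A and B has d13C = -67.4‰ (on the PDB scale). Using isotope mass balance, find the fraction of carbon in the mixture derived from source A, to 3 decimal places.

0.377

δ_A = (0.01054899/0.01118000 − 1)×1000 = (0.943559 − 1)×1000 = -56.441‰
δ_B = (0.01035229/0.01118000 − 1)×1000 = (0.925965 − 1)×1000 = -74.035‰
f_A = (δ_mix − δ_B)/(δ_A − δ_B) = (-67.4 − (-74.035))/(-56.441 − (-74.035))
f_A = 6.635 / 17.594 = 0.3771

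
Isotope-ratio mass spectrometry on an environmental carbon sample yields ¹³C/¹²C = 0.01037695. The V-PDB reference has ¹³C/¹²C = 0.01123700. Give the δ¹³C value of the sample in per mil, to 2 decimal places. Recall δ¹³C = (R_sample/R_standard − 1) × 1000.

δ¹³C = (R_sample / R_standard − 1) × 1000
R_sample / R_standard = 0.01037695 / 0.01123700 = 0.923463
δ¹³C = (0.923463 − 1) × 1000 = -76.537 per mil

-76.54 per mil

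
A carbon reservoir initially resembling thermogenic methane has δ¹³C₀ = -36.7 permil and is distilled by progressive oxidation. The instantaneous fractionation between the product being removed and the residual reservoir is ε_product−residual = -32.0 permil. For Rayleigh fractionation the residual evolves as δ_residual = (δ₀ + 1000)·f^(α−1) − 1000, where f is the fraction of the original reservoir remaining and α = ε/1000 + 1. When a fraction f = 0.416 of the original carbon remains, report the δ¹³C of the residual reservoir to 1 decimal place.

-9.3 permil

Rayleigh residual: δ_res = (δ₀ + 1000)·f^(α−1) − 1000
α = ε/1000 + 1 = 0.96800, so α − 1 = -0.03200
f^(α−1) = 0.416^(-0.03200) = 1.028464
δ_res = (-36.7 + 1000) × 1.028464 − 1000 = 990.719 − 1000 = -9.28 permil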